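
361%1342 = 361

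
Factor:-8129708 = -2^2*499^1 * 4073^1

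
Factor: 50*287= 2^1*5^2 * 7^1*41^1=14350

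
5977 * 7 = 41839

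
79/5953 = 79/5953 =0.01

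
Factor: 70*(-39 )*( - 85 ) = 232050= 2^1*3^1*5^2 * 7^1*13^1*17^1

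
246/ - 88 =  - 3 +9/44 = - 2.80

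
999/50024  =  27/1352 = 0.02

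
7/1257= 7/1257 = 0.01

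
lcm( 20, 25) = 100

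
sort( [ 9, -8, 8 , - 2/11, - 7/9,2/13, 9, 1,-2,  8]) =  [ - 8,-2, - 7/9 ,- 2/11, 2/13, 1,  8,8,9,9]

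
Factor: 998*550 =2^2 * 5^2 * 11^1 * 499^1 =548900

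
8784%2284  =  1932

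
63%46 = 17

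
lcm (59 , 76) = 4484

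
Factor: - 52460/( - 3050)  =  86/5=2^1*5^( - 1 )*43^1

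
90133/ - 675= - 134 + 317/675 = - 133.53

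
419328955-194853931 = 224475024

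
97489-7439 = 90050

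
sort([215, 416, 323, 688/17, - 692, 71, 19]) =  [ - 692,19, 688/17, 71,215, 323, 416]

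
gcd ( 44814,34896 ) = 6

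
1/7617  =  1/7617 = 0.00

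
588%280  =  28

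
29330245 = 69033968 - 39703723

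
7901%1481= 496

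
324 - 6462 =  - 6138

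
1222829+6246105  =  7468934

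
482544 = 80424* 6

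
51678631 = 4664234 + 47014397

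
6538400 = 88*74300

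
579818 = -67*(- 8654)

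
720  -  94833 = - 94113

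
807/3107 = 807/3107 = 0.26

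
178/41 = 4+ 14/41 = 4.34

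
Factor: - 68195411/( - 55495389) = 3^( - 1 )*23^( - 1)*211^1*323201^1*804281^( -1 ) 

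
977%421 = 135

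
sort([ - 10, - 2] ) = [ - 10, - 2 ] 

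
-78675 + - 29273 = -107948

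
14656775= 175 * 83753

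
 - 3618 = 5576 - 9194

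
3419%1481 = 457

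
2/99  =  2/99 = 0.02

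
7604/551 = 13 + 441/551= 13.80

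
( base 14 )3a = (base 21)2A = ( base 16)34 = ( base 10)52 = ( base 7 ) 103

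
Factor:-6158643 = -3^1*29^2*2441^1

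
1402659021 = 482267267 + 920391754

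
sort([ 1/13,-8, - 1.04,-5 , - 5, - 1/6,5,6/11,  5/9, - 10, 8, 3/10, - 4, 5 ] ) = [ - 10, - 8 , - 5 , - 5, - 4,  -  1.04, - 1/6,1/13,  3/10 , 6/11, 5/9,5 , 5,8]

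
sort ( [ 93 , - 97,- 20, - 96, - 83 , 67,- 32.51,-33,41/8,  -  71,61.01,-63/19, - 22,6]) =[ -97, - 96,- 83 , - 71,  -  33,-32.51, -22,  -  20, - 63/19, 41/8,  6,61.01, 67,93 ] 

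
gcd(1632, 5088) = 96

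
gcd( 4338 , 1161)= 9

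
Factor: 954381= 3^1 * 318127^1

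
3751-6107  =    -  2356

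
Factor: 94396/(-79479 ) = -2^2 * 3^( - 2)*8831^( - 1 )*23599^1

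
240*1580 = 379200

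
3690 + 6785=10475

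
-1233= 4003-5236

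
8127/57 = 2709/19 = 142.58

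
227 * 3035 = 688945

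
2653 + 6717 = 9370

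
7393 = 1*7393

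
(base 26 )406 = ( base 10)2710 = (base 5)41320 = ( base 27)3ja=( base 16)A96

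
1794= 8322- 6528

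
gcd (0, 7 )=7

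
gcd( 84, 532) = 28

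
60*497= 29820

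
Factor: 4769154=2^1*3^2 * 13^1*89^1*  229^1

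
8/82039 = 8/82039 = 0.00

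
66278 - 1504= 64774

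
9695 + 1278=10973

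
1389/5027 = 1389/5027 = 0.28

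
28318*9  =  254862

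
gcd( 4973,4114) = 1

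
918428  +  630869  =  1549297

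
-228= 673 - 901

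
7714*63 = 485982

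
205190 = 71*2890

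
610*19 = 11590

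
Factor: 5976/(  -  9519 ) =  - 1992/3173 = -2^3*3^1*19^( - 1)*83^1 * 167^(  -  1)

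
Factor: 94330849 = 94330849^1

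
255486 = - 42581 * (  -  6)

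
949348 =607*1564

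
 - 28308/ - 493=28308/493 = 57.42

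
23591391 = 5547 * 4253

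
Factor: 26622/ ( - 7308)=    - 2^( - 1)*3^1 * 7^( - 1)*17^1= - 51/14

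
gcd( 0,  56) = 56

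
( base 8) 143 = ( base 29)3C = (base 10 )99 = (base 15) 69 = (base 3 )10200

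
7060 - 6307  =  753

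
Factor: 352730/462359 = 2^1*5^1* 7^1*197^( - 1)*2347^( - 1 )*5039^1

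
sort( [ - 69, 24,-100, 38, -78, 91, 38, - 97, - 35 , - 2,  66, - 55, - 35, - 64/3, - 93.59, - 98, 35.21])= [ - 100, - 98, - 97,  -  93.59, - 78, - 69, - 55,-35,  -  35, - 64/3 , - 2,24 , 35.21, 38, 38,66, 91]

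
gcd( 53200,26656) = 112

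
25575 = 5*5115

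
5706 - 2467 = 3239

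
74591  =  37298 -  -37293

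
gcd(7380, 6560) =820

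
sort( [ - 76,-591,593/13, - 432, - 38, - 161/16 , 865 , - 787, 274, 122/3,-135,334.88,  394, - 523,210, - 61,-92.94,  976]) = [ - 787, - 591, - 523,-432, - 135, - 92.94, - 76, - 61, - 38, - 161/16,122/3, 593/13, 210, 274,  334.88, 394,865,  976]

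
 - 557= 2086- 2643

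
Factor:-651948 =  - 2^2*3^1*11^2*449^1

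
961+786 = 1747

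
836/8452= 209/2113 = 0.10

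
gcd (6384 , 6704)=16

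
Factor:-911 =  - 911^1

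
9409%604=349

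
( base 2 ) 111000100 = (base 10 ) 452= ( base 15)202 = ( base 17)19A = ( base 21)10b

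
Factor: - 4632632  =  -2^3*579079^1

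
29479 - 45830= -16351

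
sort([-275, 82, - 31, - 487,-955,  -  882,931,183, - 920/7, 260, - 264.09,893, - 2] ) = [ - 955,  -  882, - 487,  -  275,-264.09, - 920/7, - 31, - 2, 82,183, 260, 893, 931]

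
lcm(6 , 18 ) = 18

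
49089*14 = 687246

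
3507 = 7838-4331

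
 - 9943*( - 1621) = 16117603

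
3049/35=3049/35=87.11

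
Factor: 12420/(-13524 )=-45/49= - 3^2*5^1*7^( - 2 )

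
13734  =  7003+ 6731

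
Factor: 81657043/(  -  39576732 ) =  - 6281311/3044364= -  2^( - 2) * 3^( - 1)*43^1*107^ ( - 1 )*2371^( - 1 )*146077^1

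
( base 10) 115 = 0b1110011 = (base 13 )8b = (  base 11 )a5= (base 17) 6D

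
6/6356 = 3/3178 = 0.00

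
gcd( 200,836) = 4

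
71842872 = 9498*7564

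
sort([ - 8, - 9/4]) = [ - 8, - 9/4]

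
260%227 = 33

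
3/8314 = 3/8314 = 0.00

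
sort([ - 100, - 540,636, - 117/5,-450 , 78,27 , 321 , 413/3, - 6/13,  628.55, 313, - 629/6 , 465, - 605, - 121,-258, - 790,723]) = [ - 790, - 605, - 540, - 450  , - 258, - 121, - 629/6, - 100, - 117/5 , - 6/13,27, 78 , 413/3, 313,  321 , 465 , 628.55, 636, 723]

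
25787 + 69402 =95189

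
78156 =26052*3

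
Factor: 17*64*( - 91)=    - 2^6*7^1*13^1*17^1 = -99008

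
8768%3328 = 2112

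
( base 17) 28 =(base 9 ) 46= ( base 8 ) 52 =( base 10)42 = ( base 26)1G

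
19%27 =19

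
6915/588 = 11 + 149/196=11.76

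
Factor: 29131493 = 47^1*619819^1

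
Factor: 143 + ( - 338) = -195=- 3^1*5^1*13^1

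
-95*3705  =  -351975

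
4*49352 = 197408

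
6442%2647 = 1148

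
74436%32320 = 9796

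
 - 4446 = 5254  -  9700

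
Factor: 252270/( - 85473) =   -  28030/9497 = - 2^1*5^1*2803^1*9497^( - 1)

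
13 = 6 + 7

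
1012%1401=1012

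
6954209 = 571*12179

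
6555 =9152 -2597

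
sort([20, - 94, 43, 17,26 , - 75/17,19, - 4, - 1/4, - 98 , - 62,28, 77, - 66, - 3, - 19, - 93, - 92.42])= [  -  98 ,-94, - 93,  -  92.42, - 66, - 62, - 19 , - 75/17,  -  4, - 3, - 1/4, 17 , 19, 20, 26, 28,43, 77]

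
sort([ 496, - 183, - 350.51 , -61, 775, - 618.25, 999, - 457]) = [ - 618.25, - 457,  -  350.51 , - 183, - 61, 496,775 , 999]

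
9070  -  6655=2415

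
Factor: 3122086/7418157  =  2^1*3^( - 1)*11^1 * 191^1*743^1*2472719^( - 1) 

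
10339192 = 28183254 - 17844062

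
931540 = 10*93154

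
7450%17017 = 7450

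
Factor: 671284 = 2^2 * 257^1*653^1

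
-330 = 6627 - 6957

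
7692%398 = 130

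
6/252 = 1/42 =0.02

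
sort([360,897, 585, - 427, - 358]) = [ - 427, - 358 , 360 , 585,897 ] 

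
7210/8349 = 7210/8349=0.86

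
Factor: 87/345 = 5^( - 1)*23^ (-1)*29^1 = 29/115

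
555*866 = 480630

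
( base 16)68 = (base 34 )32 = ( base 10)104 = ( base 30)3E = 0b1101000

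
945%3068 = 945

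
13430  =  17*790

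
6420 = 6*1070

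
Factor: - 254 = -2^1*127^1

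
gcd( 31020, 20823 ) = 33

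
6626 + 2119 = 8745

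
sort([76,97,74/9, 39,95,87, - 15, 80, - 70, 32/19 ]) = [ - 70, - 15, 32/19,74/9,  39,76 , 80, 87,95,97 ] 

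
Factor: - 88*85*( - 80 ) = 2^7*5^2*11^1*17^1  =  598400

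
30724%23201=7523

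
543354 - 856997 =- 313643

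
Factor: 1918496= 2^5  *  167^1 * 359^1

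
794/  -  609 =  - 794/609 = -1.30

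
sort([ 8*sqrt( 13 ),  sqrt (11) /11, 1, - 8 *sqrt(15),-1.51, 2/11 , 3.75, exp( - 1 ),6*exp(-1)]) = [ - 8*sqrt(15), - 1.51, 2/11, sqrt(11) /11, exp( -1), 1,  6*exp( - 1), 3.75,  8*sqrt(13)]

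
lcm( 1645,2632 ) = 13160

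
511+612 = 1123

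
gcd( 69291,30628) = 1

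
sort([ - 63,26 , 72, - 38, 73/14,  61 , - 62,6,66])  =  [ - 63 , - 62, - 38,73/14 , 6,26,61, 66,72]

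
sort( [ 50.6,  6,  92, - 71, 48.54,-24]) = [ - 71, - 24,6, 48.54,50.6 , 92]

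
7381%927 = 892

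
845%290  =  265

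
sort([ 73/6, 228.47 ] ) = [73/6, 228.47 ] 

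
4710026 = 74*63649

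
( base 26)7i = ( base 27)7b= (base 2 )11001000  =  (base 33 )62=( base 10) 200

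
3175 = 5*635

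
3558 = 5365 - 1807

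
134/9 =14 + 8/9   =  14.89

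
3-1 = 2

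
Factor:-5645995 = - 5^1*229^1*4931^1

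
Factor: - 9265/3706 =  - 5/2 = - 2^ ( - 1)*5^1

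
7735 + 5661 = 13396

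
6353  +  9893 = 16246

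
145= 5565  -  5420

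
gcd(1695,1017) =339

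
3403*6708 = 22827324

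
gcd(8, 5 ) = 1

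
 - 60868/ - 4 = 15217/1 = 15217.00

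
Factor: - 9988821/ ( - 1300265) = 3^2 * 5^ ( - 1)*19^( - 1 ) * 13687^( - 1)*1109869^1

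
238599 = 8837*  27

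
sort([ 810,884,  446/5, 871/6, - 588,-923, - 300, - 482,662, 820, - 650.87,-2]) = [ - 923 , - 650.87,  -  588, - 482, - 300,  -  2, 446/5,871/6, 662 , 810, 820, 884]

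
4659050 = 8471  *550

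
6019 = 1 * 6019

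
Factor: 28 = 2^2 * 7^1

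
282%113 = 56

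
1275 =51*25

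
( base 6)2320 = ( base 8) 1050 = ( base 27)kc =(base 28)jk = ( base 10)552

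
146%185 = 146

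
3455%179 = 54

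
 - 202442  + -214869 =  - 417311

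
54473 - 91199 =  -36726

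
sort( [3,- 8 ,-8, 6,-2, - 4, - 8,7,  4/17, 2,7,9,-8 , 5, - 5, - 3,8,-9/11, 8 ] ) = [-8, - 8,-8,  -  8, -5 , - 4,-3,-2, - 9/11, 4/17,2, 3, 5 , 6 , 7, 7, 8, 8, 9]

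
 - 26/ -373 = 26/373 = 0.07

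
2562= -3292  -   - 5854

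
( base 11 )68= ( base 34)26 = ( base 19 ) 3h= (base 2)1001010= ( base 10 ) 74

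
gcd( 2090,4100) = 10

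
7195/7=1027 + 6/7 = 1027.86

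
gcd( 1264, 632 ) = 632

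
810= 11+799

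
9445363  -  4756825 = 4688538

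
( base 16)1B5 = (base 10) 437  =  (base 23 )J0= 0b110110101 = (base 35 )ch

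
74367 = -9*( - 8263)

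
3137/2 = 1568+1/2=1568.50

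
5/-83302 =-5/83302 = - 0.00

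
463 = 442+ 21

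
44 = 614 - 570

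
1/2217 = 1/2217 = 0.00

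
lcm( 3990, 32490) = 227430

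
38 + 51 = 89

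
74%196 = 74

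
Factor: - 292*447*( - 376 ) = 2^5 * 3^1*47^1*73^1*149^1 = 49077024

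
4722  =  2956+1766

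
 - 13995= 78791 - 92786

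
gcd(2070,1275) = 15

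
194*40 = 7760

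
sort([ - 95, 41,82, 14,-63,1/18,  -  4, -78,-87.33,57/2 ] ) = [ - 95, - 87.33,-78,  -  63,-4,1/18,14, 57/2 , 41 , 82] 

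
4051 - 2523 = 1528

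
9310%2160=670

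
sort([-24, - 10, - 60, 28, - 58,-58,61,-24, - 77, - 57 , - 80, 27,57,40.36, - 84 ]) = [ - 84 , - 80,- 77, - 60, - 58, - 58, - 57, - 24, - 24,- 10,27,28 , 40.36,57, 61 ] 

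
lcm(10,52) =260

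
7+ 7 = 14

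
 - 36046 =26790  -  62836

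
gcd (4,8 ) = 4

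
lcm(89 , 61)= 5429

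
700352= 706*992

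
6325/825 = 7 + 2/3 = 7.67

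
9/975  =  3/325  =  0.01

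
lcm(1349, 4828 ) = 91732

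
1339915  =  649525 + 690390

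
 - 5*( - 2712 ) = 13560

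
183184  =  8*22898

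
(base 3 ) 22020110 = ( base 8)13566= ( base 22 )c90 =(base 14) 2290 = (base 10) 6006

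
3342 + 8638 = 11980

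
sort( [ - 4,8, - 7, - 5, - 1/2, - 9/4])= [ - 7, - 5, - 4, - 9/4, - 1/2, 8] 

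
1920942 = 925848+995094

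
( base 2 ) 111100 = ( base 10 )60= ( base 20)30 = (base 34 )1Q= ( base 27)26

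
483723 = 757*639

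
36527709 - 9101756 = 27425953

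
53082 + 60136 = 113218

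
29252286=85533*342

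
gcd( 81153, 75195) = 9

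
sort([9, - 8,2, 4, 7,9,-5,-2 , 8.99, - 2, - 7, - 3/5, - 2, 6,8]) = [ - 8, - 7, - 5, - 2,- 2,- 2,-3/5,2, 4, 6,7,  8,  8.99, 9,9 ]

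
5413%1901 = 1611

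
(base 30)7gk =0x1a90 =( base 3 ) 100022212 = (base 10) 6800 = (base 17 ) 1690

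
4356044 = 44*99001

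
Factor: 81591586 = 2^1*19^1*37^1*58031^1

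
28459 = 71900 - 43441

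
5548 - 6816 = -1268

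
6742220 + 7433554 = 14175774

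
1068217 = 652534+415683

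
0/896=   0 = 0.00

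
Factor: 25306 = 2^1*12653^1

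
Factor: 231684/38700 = 449/75 = 3^(-1 )*5^ (  -  2 )*449^1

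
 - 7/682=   -  7/682= - 0.01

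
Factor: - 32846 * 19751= - 2^1 * 11^1*1493^1*19751^1 = - 648741346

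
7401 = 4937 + 2464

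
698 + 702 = 1400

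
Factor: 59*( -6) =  - 2^1*3^1*59^1 = - 354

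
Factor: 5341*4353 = 3^1* 7^2*109^1 * 1451^1 = 23249373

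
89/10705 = 89/10705 = 0.01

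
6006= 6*1001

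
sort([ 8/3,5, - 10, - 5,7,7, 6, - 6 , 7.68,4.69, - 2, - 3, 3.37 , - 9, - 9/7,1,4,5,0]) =[ - 10,-9, - 6, - 5, - 3, - 2, - 9/7,0,1, 8/3, 3.37,4,4.69, 5,5  ,  6,7,  7,  7.68 ] 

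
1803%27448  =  1803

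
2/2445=2/2445 = 0.00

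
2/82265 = 2/82265=0.00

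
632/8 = 79 = 79.00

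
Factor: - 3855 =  - 3^1*5^1*257^1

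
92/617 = 92/617= 0.15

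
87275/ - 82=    - 1065+ 55/82 = -1064.33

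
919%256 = 151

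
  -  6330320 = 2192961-8523281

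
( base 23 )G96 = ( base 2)10000111100101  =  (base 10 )8677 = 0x21E5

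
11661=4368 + 7293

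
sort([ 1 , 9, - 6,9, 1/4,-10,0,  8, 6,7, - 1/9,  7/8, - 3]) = [ - 10,-6,-3,-1/9,0,1/4, 7/8,  1,  6, 7, 8, 9,9]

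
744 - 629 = 115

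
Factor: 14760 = 2^3* 3^2*5^1*41^1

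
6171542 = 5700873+470669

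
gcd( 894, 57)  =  3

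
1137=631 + 506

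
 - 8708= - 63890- -55182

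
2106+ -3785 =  - 1679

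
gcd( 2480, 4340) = 620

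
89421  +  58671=148092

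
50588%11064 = 6332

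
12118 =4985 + 7133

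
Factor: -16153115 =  - 5^1 *11^1*509^1*577^1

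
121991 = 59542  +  62449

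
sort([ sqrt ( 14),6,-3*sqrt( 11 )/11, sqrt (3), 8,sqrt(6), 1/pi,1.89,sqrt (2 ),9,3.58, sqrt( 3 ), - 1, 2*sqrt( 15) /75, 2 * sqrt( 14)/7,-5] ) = [ - 5,  -  1,- 3*sqrt (11)/11, 2*sqrt( 15)/75, 1/pi,  2*sqrt(14 ) /7,sqrt( 2 ),sqrt(3 ),sqrt( 3),1.89, sqrt(6 ),3.58,sqrt( 14),6,8,9 ] 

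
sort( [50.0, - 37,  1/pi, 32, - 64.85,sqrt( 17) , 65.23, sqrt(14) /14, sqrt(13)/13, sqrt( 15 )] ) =[-64.85, - 37, sqrt(14 ) /14, sqrt( 13)/13,1/pi,sqrt( 15),sqrt(17), 32, 50.0, 65.23] 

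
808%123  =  70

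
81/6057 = 9/673 =0.01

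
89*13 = 1157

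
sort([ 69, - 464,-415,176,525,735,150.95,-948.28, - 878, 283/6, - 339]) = [ - 948.28,  -  878,-464,  -  415, - 339,283/6, 69,150.95, 176,525,735]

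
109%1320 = 109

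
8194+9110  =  17304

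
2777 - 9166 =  - 6389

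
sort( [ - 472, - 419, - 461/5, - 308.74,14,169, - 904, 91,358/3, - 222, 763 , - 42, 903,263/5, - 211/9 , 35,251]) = [ - 904,- 472, - 419 , - 308.74, - 222, - 461/5, - 42, - 211/9, 14,  35,  263/5,91,358/3, 169,251 , 763,  903]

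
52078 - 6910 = 45168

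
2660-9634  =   - 6974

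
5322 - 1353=3969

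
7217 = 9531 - 2314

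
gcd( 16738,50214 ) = 16738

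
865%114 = 67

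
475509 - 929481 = -453972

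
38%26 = 12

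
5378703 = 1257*4279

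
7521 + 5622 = 13143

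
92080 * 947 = 87199760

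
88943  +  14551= 103494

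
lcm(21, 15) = 105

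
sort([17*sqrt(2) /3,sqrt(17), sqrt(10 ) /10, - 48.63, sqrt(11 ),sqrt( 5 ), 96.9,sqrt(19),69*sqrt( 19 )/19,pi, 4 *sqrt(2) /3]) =[ - 48.63,  sqrt(10)/10,4*sqrt ( 2) /3, sqrt(5),pi,sqrt( 11),sqrt( 17 ),sqrt( 19 ),17* sqrt(2)/3,69 * sqrt(19)/19,96.9] 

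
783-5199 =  - 4416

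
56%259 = 56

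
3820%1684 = 452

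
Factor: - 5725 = - 5^2*229^1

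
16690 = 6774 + 9916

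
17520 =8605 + 8915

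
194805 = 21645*9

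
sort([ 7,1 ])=[ 1, 7] 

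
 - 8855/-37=239+12/37  =  239.32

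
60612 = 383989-323377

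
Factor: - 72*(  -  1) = 2^3*3^2 =72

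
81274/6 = 13545+2/3=13545.67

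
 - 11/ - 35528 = 11/35528 = 0.00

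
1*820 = 820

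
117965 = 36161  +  81804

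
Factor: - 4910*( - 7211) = 35406010 =2^1 * 5^1*  491^1*7211^1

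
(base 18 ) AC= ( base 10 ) 192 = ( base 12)140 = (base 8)300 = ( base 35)5h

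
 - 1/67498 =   -  1/67498= - 0.00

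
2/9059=2/9059 = 0.00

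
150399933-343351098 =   -  192951165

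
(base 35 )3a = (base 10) 115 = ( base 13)8B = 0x73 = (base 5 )430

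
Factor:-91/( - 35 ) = 5^( - 1)*13^1  =  13/5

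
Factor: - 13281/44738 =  - 2^(-1 )*3^1*19^1*233^1*22369^( - 1)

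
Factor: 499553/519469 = 17^( - 1)*59^1*8467^1*30557^(-1)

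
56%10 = 6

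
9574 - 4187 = 5387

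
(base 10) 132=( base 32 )44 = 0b10000100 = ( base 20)6c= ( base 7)246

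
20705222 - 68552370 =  - 47847148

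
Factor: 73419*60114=4413509766 = 2^1*3^2*43^1*233^1*24473^1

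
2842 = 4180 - 1338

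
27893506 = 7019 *3974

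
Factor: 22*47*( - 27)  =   - 27918= - 2^1*3^3*11^1*47^1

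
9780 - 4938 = 4842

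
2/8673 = 2/8673 = 0.00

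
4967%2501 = 2466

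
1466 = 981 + 485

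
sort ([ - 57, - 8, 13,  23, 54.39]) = [ - 57, - 8,13,23, 54.39 ]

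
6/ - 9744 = -1 + 1623/1624= - 0.00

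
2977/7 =425  +  2/7 = 425.29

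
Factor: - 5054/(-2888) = 2^( - 2)*7^1  =  7/4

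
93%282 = 93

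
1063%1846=1063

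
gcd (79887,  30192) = 3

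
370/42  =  8 + 17/21 = 8.81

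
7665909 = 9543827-1877918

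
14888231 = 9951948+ 4936283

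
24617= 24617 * 1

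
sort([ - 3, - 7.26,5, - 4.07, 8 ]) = [  -  7.26,- 4.07,-3, 5 , 8 ]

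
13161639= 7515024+5646615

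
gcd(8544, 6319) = 89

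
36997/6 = 36997/6  =  6166.17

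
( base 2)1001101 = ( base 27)2n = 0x4D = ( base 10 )77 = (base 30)2h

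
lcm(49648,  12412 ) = 49648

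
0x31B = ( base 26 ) 14F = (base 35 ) MP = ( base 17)2CD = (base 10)795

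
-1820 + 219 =-1601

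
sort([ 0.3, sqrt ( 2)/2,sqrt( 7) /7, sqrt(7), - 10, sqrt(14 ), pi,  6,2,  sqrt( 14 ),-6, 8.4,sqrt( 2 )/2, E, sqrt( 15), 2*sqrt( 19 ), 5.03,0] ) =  [ - 10, - 6, 0, 0.3, sqrt(7 )/7, sqrt( 2)/2,  sqrt(2)/2,2,sqrt( 7), E, pi, sqrt( 14 ), sqrt( 14 ), sqrt( 15),  5.03, 6, 8.4, 2*sqrt( 19)] 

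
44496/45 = 4944/5  =  988.80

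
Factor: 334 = 2^1*167^1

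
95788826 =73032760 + 22756066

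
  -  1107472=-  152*7286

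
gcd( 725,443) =1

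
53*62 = 3286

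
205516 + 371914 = 577430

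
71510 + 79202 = 150712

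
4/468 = 1/117 = 0.01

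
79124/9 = 8791 + 5/9 = 8791.56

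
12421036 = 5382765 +7038271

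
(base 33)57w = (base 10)5708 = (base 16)164c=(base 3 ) 21211102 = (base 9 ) 7742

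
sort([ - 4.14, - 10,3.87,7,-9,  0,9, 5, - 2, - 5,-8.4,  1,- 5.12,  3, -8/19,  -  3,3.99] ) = [  -  10, - 9,-8.4, - 5.12, - 5,-4.14, - 3, - 2,-8/19  ,  0,1, 3, 3.87,3.99,5,7,9 ] 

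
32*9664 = 309248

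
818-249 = 569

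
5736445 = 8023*715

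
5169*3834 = 19817946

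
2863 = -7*( - 409)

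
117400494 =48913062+68487432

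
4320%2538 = 1782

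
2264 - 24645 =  - 22381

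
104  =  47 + 57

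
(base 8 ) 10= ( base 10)8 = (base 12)8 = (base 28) 8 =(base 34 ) 8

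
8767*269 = 2358323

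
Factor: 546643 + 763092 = 5^1*7^1*23^1 * 1627^1 = 1309735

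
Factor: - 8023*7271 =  - 58335233 = - 11^1*71^1*113^1 * 661^1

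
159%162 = 159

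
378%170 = 38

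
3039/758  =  3039/758 = 4.01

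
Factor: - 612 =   -  2^2*3^2*17^1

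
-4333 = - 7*619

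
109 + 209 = 318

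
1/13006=1/13006 =0.00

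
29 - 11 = 18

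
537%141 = 114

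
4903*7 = 34321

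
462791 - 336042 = 126749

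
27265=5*5453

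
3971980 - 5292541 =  - 1320561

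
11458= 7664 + 3794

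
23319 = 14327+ 8992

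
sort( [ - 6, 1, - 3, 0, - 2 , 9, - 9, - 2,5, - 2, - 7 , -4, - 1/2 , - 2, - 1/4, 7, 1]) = [  -  9, - 7,- 6, - 4,  -  3 ,  -  2, - 2,  -  2 , - 2, - 1/2, - 1/4,  0, 1, 1, 5,7,9]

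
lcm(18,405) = 810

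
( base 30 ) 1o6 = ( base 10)1626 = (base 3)2020020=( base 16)65A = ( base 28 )222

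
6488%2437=1614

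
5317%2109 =1099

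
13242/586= 22+175/293 =22.60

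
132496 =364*364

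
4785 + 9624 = 14409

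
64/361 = 64/361 = 0.18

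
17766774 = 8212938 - -9553836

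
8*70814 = 566512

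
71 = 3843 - 3772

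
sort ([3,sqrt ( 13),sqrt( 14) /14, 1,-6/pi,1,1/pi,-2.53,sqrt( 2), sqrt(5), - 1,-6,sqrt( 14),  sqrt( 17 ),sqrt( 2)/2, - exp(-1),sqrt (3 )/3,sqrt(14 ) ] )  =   [- 6,-2.53, - 6/pi,-1, - exp( -1 ), sqrt(14)/14 , 1/pi,sqrt(3 )/3,sqrt(2)/2 , 1, 1,sqrt(2 ), sqrt(5)  ,  3,sqrt( 13),sqrt(14) , sqrt( 14 ), sqrt(  17 )]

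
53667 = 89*603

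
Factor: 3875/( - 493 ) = -5^3*  17^ (  -  1 )*29^( - 1 )*31^1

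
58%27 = 4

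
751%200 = 151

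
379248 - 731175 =-351927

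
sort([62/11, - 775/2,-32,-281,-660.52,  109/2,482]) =[-660.52, - 775/2 ,-281,-32,62/11, 109/2 , 482]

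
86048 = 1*86048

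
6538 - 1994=4544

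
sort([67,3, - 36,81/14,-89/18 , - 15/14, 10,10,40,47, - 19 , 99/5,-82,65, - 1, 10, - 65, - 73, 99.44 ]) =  [ - 82,-73, - 65,- 36,-19, - 89/18, - 15/14,-1,3, 81/14 , 10 , 10,10,99/5, 40,  47,65,67, 99.44]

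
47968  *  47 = 2254496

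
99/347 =99/347 = 0.29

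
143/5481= 143/5481 = 0.03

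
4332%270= 12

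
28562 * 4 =114248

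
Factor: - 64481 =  -17^1 * 3793^1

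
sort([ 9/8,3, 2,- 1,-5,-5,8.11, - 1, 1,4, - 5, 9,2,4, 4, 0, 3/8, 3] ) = [ - 5,-5, - 5, - 1, - 1 , 0, 3/8,1,  9/8,  2,2, 3 , 3,4, 4, 4,8.11, 9]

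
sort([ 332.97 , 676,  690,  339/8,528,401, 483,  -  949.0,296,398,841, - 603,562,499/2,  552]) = [ - 949.0,- 603, 339/8,499/2,296 , 332.97,398, 401,483,528, 552,  562,676,690, 841 ]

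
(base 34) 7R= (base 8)411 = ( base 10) 265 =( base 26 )a5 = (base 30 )8p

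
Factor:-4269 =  - 3^1*1423^1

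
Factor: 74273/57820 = 2^( - 2) *5^( - 1)*7^( - 2)*17^2*59^( - 1)*257^1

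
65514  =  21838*3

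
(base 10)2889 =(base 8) 5511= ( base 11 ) 2197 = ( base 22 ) 5L7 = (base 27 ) 3q0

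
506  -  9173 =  - 8667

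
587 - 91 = 496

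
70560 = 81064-10504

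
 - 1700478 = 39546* ( - 43 ) 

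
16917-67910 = - 50993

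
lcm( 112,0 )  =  0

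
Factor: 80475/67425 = 31^( - 1)*37^1 =37/31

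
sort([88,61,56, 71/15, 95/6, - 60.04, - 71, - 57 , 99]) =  [ - 71, -60.04, - 57, 71/15 , 95/6 , 56,61,88,99]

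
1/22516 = 1/22516 = 0.00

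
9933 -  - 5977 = 15910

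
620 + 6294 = 6914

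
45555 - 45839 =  - 284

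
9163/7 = 1309 = 1309.00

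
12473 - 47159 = -34686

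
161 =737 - 576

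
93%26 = 15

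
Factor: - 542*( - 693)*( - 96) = -2^6*3^3 * 7^1*11^1*271^1 = - 36058176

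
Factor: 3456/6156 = 2^5 * 3^ (- 1) * 19^( -1) =32/57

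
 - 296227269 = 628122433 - 924349702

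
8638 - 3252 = 5386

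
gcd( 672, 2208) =96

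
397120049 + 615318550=1012438599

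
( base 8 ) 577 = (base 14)1d5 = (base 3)112012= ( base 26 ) ej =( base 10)383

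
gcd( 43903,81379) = 1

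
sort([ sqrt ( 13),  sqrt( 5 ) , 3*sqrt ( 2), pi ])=[ sqrt (5 ),pi,sqrt( 13 ) , 3*sqrt( 2)]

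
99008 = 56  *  1768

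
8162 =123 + 8039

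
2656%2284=372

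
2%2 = 0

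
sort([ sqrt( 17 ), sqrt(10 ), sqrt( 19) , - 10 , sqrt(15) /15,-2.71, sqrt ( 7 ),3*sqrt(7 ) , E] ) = [ - 10,  -  2.71, sqrt (15 )/15, sqrt (7) , E , sqrt( 10),sqrt( 17 ),  sqrt( 19) , 3*sqrt (7) ] 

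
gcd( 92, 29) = 1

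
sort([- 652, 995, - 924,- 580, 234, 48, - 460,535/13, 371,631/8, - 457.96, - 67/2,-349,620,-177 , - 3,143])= [ - 924, - 652,- 580, - 460, - 457.96,  -  349, - 177, - 67/2, - 3,535/13,48, 631/8, 143,  234, 371, 620, 995 ]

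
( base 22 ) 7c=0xa6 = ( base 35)4Q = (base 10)166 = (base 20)86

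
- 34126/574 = - 17063/287 = - 59.45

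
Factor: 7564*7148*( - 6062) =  - 2^5*7^1*31^1*61^1 * 433^1* 1787^1 = - 327757015264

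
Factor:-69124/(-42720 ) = 17281/10680 = 2^( - 3)*3^(- 1 )*5^ ( - 1) * 11^1*89^( - 1)*1571^1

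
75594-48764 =26830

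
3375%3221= 154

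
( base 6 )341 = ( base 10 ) 133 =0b10000101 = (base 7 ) 250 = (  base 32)45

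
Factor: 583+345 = 2^5 * 29^1 = 928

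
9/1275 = 3/425 = 0.01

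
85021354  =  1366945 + 83654409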